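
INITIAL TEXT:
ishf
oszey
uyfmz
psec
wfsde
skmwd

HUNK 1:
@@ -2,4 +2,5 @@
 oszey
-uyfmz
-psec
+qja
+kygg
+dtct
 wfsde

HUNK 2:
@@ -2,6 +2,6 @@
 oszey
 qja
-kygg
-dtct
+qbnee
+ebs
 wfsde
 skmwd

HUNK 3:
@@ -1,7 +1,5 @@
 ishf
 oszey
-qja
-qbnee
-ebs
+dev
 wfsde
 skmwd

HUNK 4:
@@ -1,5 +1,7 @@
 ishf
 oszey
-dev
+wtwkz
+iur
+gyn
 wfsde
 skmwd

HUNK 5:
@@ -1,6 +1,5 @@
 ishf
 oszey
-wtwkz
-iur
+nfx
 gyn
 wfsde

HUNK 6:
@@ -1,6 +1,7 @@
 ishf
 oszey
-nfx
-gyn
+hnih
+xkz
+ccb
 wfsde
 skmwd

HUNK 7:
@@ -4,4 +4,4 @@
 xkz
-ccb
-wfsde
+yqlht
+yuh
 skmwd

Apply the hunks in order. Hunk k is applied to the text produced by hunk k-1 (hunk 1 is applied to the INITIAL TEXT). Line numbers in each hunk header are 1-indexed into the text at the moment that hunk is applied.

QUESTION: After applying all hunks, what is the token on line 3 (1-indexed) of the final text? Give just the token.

Answer: hnih

Derivation:
Hunk 1: at line 2 remove [uyfmz,psec] add [qja,kygg,dtct] -> 7 lines: ishf oszey qja kygg dtct wfsde skmwd
Hunk 2: at line 2 remove [kygg,dtct] add [qbnee,ebs] -> 7 lines: ishf oszey qja qbnee ebs wfsde skmwd
Hunk 3: at line 1 remove [qja,qbnee,ebs] add [dev] -> 5 lines: ishf oszey dev wfsde skmwd
Hunk 4: at line 1 remove [dev] add [wtwkz,iur,gyn] -> 7 lines: ishf oszey wtwkz iur gyn wfsde skmwd
Hunk 5: at line 1 remove [wtwkz,iur] add [nfx] -> 6 lines: ishf oszey nfx gyn wfsde skmwd
Hunk 6: at line 1 remove [nfx,gyn] add [hnih,xkz,ccb] -> 7 lines: ishf oszey hnih xkz ccb wfsde skmwd
Hunk 7: at line 4 remove [ccb,wfsde] add [yqlht,yuh] -> 7 lines: ishf oszey hnih xkz yqlht yuh skmwd
Final line 3: hnih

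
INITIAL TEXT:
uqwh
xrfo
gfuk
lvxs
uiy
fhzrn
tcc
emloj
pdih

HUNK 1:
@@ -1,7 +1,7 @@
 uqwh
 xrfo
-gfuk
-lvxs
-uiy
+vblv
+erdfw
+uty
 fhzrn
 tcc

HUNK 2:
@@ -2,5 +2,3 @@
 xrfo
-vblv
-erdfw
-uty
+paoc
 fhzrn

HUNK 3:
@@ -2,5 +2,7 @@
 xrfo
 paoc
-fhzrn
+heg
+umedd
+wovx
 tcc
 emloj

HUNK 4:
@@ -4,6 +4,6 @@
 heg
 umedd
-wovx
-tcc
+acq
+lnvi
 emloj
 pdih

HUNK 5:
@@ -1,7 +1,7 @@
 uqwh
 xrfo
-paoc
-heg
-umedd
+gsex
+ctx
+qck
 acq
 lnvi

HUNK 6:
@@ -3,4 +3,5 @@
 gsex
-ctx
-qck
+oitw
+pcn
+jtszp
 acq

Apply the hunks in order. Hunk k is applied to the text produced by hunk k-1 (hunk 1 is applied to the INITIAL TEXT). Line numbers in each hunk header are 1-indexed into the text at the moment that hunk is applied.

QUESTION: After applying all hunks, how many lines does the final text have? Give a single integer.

Answer: 10

Derivation:
Hunk 1: at line 1 remove [gfuk,lvxs,uiy] add [vblv,erdfw,uty] -> 9 lines: uqwh xrfo vblv erdfw uty fhzrn tcc emloj pdih
Hunk 2: at line 2 remove [vblv,erdfw,uty] add [paoc] -> 7 lines: uqwh xrfo paoc fhzrn tcc emloj pdih
Hunk 3: at line 2 remove [fhzrn] add [heg,umedd,wovx] -> 9 lines: uqwh xrfo paoc heg umedd wovx tcc emloj pdih
Hunk 4: at line 4 remove [wovx,tcc] add [acq,lnvi] -> 9 lines: uqwh xrfo paoc heg umedd acq lnvi emloj pdih
Hunk 5: at line 1 remove [paoc,heg,umedd] add [gsex,ctx,qck] -> 9 lines: uqwh xrfo gsex ctx qck acq lnvi emloj pdih
Hunk 6: at line 3 remove [ctx,qck] add [oitw,pcn,jtszp] -> 10 lines: uqwh xrfo gsex oitw pcn jtszp acq lnvi emloj pdih
Final line count: 10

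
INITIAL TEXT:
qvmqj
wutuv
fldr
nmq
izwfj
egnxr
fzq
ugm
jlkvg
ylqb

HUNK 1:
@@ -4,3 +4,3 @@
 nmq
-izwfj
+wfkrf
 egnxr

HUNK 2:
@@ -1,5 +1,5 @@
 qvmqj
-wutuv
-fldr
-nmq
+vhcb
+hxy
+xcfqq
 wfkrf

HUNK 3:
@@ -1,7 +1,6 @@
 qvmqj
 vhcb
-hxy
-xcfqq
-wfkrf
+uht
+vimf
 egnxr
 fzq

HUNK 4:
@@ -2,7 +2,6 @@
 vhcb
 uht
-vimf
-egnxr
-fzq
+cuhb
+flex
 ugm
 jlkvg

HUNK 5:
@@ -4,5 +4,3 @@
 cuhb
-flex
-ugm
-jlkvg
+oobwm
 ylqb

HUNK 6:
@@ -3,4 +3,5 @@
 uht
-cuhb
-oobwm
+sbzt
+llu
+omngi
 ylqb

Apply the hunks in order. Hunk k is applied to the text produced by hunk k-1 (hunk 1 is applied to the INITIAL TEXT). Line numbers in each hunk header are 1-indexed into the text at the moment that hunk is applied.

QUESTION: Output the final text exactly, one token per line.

Answer: qvmqj
vhcb
uht
sbzt
llu
omngi
ylqb

Derivation:
Hunk 1: at line 4 remove [izwfj] add [wfkrf] -> 10 lines: qvmqj wutuv fldr nmq wfkrf egnxr fzq ugm jlkvg ylqb
Hunk 2: at line 1 remove [wutuv,fldr,nmq] add [vhcb,hxy,xcfqq] -> 10 lines: qvmqj vhcb hxy xcfqq wfkrf egnxr fzq ugm jlkvg ylqb
Hunk 3: at line 1 remove [hxy,xcfqq,wfkrf] add [uht,vimf] -> 9 lines: qvmqj vhcb uht vimf egnxr fzq ugm jlkvg ylqb
Hunk 4: at line 2 remove [vimf,egnxr,fzq] add [cuhb,flex] -> 8 lines: qvmqj vhcb uht cuhb flex ugm jlkvg ylqb
Hunk 5: at line 4 remove [flex,ugm,jlkvg] add [oobwm] -> 6 lines: qvmqj vhcb uht cuhb oobwm ylqb
Hunk 6: at line 3 remove [cuhb,oobwm] add [sbzt,llu,omngi] -> 7 lines: qvmqj vhcb uht sbzt llu omngi ylqb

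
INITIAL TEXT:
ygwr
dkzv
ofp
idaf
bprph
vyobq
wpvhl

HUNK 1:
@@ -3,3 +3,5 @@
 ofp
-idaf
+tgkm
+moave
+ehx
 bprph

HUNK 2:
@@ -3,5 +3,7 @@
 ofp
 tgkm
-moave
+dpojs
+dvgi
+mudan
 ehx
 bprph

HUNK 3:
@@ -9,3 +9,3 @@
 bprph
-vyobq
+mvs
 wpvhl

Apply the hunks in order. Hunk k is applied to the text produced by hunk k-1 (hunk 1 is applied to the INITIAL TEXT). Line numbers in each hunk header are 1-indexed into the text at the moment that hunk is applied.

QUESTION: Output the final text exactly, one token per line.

Answer: ygwr
dkzv
ofp
tgkm
dpojs
dvgi
mudan
ehx
bprph
mvs
wpvhl

Derivation:
Hunk 1: at line 3 remove [idaf] add [tgkm,moave,ehx] -> 9 lines: ygwr dkzv ofp tgkm moave ehx bprph vyobq wpvhl
Hunk 2: at line 3 remove [moave] add [dpojs,dvgi,mudan] -> 11 lines: ygwr dkzv ofp tgkm dpojs dvgi mudan ehx bprph vyobq wpvhl
Hunk 3: at line 9 remove [vyobq] add [mvs] -> 11 lines: ygwr dkzv ofp tgkm dpojs dvgi mudan ehx bprph mvs wpvhl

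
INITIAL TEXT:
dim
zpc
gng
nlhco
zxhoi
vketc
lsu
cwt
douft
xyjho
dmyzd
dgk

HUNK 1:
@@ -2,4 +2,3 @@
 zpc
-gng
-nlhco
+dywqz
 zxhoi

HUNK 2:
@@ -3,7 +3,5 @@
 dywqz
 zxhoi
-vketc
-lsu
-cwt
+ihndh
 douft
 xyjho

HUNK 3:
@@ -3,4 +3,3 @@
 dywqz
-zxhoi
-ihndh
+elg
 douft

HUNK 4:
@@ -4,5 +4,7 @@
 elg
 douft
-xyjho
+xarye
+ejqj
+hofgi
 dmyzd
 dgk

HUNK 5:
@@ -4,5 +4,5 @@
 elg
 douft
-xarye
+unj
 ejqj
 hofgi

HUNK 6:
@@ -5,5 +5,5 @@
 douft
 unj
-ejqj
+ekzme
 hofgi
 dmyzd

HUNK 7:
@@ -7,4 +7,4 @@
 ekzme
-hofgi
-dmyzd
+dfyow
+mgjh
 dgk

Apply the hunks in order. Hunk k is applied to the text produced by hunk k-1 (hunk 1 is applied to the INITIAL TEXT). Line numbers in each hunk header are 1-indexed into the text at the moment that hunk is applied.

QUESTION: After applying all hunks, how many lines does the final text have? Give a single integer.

Hunk 1: at line 2 remove [gng,nlhco] add [dywqz] -> 11 lines: dim zpc dywqz zxhoi vketc lsu cwt douft xyjho dmyzd dgk
Hunk 2: at line 3 remove [vketc,lsu,cwt] add [ihndh] -> 9 lines: dim zpc dywqz zxhoi ihndh douft xyjho dmyzd dgk
Hunk 3: at line 3 remove [zxhoi,ihndh] add [elg] -> 8 lines: dim zpc dywqz elg douft xyjho dmyzd dgk
Hunk 4: at line 4 remove [xyjho] add [xarye,ejqj,hofgi] -> 10 lines: dim zpc dywqz elg douft xarye ejqj hofgi dmyzd dgk
Hunk 5: at line 4 remove [xarye] add [unj] -> 10 lines: dim zpc dywqz elg douft unj ejqj hofgi dmyzd dgk
Hunk 6: at line 5 remove [ejqj] add [ekzme] -> 10 lines: dim zpc dywqz elg douft unj ekzme hofgi dmyzd dgk
Hunk 7: at line 7 remove [hofgi,dmyzd] add [dfyow,mgjh] -> 10 lines: dim zpc dywqz elg douft unj ekzme dfyow mgjh dgk
Final line count: 10

Answer: 10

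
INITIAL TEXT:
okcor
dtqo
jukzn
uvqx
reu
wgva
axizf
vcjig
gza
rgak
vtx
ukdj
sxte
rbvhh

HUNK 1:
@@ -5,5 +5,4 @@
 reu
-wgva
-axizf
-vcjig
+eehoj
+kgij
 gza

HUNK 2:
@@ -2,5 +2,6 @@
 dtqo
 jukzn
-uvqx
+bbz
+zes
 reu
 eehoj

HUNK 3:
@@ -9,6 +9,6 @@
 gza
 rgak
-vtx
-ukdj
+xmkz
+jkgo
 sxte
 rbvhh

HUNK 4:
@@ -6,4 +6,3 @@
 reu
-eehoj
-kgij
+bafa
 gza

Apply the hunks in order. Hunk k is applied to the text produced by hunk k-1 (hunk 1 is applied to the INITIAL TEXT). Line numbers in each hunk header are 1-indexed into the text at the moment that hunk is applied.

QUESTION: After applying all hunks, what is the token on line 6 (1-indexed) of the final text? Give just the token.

Hunk 1: at line 5 remove [wgva,axizf,vcjig] add [eehoj,kgij] -> 13 lines: okcor dtqo jukzn uvqx reu eehoj kgij gza rgak vtx ukdj sxte rbvhh
Hunk 2: at line 2 remove [uvqx] add [bbz,zes] -> 14 lines: okcor dtqo jukzn bbz zes reu eehoj kgij gza rgak vtx ukdj sxte rbvhh
Hunk 3: at line 9 remove [vtx,ukdj] add [xmkz,jkgo] -> 14 lines: okcor dtqo jukzn bbz zes reu eehoj kgij gza rgak xmkz jkgo sxte rbvhh
Hunk 4: at line 6 remove [eehoj,kgij] add [bafa] -> 13 lines: okcor dtqo jukzn bbz zes reu bafa gza rgak xmkz jkgo sxte rbvhh
Final line 6: reu

Answer: reu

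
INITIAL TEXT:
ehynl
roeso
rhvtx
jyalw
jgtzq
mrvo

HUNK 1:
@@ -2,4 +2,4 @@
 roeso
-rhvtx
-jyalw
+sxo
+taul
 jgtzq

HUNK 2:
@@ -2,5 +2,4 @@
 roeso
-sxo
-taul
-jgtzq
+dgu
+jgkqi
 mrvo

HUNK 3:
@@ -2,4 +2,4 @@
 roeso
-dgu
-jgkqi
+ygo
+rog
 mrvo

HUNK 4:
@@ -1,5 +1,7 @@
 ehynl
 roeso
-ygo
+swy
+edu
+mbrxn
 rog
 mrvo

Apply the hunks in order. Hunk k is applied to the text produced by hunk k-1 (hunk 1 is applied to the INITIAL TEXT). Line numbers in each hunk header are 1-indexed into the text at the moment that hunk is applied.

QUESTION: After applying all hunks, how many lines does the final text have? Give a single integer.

Answer: 7

Derivation:
Hunk 1: at line 2 remove [rhvtx,jyalw] add [sxo,taul] -> 6 lines: ehynl roeso sxo taul jgtzq mrvo
Hunk 2: at line 2 remove [sxo,taul,jgtzq] add [dgu,jgkqi] -> 5 lines: ehynl roeso dgu jgkqi mrvo
Hunk 3: at line 2 remove [dgu,jgkqi] add [ygo,rog] -> 5 lines: ehynl roeso ygo rog mrvo
Hunk 4: at line 1 remove [ygo] add [swy,edu,mbrxn] -> 7 lines: ehynl roeso swy edu mbrxn rog mrvo
Final line count: 7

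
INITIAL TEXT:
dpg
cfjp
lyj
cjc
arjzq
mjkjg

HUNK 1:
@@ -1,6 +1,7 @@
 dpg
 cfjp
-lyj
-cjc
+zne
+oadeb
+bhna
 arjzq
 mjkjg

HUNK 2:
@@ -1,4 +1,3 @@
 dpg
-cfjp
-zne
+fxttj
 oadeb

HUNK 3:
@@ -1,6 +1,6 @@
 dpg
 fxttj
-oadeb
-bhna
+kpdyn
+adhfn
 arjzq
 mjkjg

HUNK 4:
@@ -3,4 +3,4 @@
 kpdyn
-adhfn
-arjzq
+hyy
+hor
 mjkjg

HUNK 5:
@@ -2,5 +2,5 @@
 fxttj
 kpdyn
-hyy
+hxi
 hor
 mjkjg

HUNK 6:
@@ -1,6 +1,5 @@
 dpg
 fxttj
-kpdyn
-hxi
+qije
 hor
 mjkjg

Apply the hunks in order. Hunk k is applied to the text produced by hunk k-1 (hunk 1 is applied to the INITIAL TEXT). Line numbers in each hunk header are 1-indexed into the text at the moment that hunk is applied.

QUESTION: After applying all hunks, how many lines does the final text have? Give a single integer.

Hunk 1: at line 1 remove [lyj,cjc] add [zne,oadeb,bhna] -> 7 lines: dpg cfjp zne oadeb bhna arjzq mjkjg
Hunk 2: at line 1 remove [cfjp,zne] add [fxttj] -> 6 lines: dpg fxttj oadeb bhna arjzq mjkjg
Hunk 3: at line 1 remove [oadeb,bhna] add [kpdyn,adhfn] -> 6 lines: dpg fxttj kpdyn adhfn arjzq mjkjg
Hunk 4: at line 3 remove [adhfn,arjzq] add [hyy,hor] -> 6 lines: dpg fxttj kpdyn hyy hor mjkjg
Hunk 5: at line 2 remove [hyy] add [hxi] -> 6 lines: dpg fxttj kpdyn hxi hor mjkjg
Hunk 6: at line 1 remove [kpdyn,hxi] add [qije] -> 5 lines: dpg fxttj qije hor mjkjg
Final line count: 5

Answer: 5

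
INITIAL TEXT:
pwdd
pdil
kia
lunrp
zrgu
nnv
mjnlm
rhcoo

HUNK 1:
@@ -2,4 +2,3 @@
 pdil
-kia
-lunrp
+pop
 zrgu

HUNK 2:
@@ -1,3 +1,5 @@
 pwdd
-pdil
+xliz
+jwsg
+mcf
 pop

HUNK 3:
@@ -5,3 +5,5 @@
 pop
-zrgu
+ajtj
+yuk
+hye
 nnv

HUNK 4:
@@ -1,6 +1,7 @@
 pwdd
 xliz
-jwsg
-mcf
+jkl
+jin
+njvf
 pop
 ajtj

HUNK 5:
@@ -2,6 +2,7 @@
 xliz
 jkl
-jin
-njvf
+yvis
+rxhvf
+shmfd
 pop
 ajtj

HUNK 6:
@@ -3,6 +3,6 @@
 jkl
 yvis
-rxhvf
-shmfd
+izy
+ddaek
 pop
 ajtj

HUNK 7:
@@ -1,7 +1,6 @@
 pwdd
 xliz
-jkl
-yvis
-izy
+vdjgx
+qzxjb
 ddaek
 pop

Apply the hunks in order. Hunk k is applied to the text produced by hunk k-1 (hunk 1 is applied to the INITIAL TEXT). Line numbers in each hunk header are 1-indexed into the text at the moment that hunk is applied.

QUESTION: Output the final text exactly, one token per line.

Hunk 1: at line 2 remove [kia,lunrp] add [pop] -> 7 lines: pwdd pdil pop zrgu nnv mjnlm rhcoo
Hunk 2: at line 1 remove [pdil] add [xliz,jwsg,mcf] -> 9 lines: pwdd xliz jwsg mcf pop zrgu nnv mjnlm rhcoo
Hunk 3: at line 5 remove [zrgu] add [ajtj,yuk,hye] -> 11 lines: pwdd xliz jwsg mcf pop ajtj yuk hye nnv mjnlm rhcoo
Hunk 4: at line 1 remove [jwsg,mcf] add [jkl,jin,njvf] -> 12 lines: pwdd xliz jkl jin njvf pop ajtj yuk hye nnv mjnlm rhcoo
Hunk 5: at line 2 remove [jin,njvf] add [yvis,rxhvf,shmfd] -> 13 lines: pwdd xliz jkl yvis rxhvf shmfd pop ajtj yuk hye nnv mjnlm rhcoo
Hunk 6: at line 3 remove [rxhvf,shmfd] add [izy,ddaek] -> 13 lines: pwdd xliz jkl yvis izy ddaek pop ajtj yuk hye nnv mjnlm rhcoo
Hunk 7: at line 1 remove [jkl,yvis,izy] add [vdjgx,qzxjb] -> 12 lines: pwdd xliz vdjgx qzxjb ddaek pop ajtj yuk hye nnv mjnlm rhcoo

Answer: pwdd
xliz
vdjgx
qzxjb
ddaek
pop
ajtj
yuk
hye
nnv
mjnlm
rhcoo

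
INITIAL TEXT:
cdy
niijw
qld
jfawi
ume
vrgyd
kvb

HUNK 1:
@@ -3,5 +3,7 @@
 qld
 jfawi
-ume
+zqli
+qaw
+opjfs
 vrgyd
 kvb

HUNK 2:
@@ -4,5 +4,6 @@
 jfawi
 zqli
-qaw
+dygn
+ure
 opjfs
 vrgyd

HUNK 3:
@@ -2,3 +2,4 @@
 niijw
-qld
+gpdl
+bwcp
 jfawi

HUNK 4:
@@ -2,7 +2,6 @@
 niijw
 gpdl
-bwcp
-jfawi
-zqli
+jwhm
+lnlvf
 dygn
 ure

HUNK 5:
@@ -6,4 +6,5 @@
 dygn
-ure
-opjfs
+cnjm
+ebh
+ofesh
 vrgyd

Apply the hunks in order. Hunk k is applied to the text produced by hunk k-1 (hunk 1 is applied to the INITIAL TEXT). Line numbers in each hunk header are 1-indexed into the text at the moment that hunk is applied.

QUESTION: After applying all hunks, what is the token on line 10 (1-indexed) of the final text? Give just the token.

Answer: vrgyd

Derivation:
Hunk 1: at line 3 remove [ume] add [zqli,qaw,opjfs] -> 9 lines: cdy niijw qld jfawi zqli qaw opjfs vrgyd kvb
Hunk 2: at line 4 remove [qaw] add [dygn,ure] -> 10 lines: cdy niijw qld jfawi zqli dygn ure opjfs vrgyd kvb
Hunk 3: at line 2 remove [qld] add [gpdl,bwcp] -> 11 lines: cdy niijw gpdl bwcp jfawi zqli dygn ure opjfs vrgyd kvb
Hunk 4: at line 2 remove [bwcp,jfawi,zqli] add [jwhm,lnlvf] -> 10 lines: cdy niijw gpdl jwhm lnlvf dygn ure opjfs vrgyd kvb
Hunk 5: at line 6 remove [ure,opjfs] add [cnjm,ebh,ofesh] -> 11 lines: cdy niijw gpdl jwhm lnlvf dygn cnjm ebh ofesh vrgyd kvb
Final line 10: vrgyd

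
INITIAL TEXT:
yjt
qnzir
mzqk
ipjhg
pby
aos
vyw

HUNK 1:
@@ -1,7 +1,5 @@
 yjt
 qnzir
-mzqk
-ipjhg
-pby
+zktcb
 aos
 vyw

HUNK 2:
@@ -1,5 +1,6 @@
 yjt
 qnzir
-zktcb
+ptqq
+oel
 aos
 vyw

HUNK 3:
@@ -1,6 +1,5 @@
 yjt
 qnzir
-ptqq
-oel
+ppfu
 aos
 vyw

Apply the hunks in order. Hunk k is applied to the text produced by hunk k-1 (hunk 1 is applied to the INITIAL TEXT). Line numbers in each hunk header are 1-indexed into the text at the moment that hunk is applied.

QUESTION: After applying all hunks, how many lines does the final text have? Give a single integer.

Hunk 1: at line 1 remove [mzqk,ipjhg,pby] add [zktcb] -> 5 lines: yjt qnzir zktcb aos vyw
Hunk 2: at line 1 remove [zktcb] add [ptqq,oel] -> 6 lines: yjt qnzir ptqq oel aos vyw
Hunk 3: at line 1 remove [ptqq,oel] add [ppfu] -> 5 lines: yjt qnzir ppfu aos vyw
Final line count: 5

Answer: 5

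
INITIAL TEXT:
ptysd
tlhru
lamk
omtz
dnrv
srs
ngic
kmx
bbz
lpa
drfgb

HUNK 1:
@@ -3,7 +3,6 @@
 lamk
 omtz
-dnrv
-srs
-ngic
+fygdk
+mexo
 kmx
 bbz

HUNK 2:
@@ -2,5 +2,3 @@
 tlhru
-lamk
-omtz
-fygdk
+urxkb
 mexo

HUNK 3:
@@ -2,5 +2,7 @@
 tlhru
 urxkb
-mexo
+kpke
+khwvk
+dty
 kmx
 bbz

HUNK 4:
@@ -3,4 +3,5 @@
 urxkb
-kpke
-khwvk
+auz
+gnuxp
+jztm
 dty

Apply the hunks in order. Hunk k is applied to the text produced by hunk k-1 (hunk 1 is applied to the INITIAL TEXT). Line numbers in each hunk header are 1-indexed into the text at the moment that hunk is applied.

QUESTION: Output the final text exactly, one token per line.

Answer: ptysd
tlhru
urxkb
auz
gnuxp
jztm
dty
kmx
bbz
lpa
drfgb

Derivation:
Hunk 1: at line 3 remove [dnrv,srs,ngic] add [fygdk,mexo] -> 10 lines: ptysd tlhru lamk omtz fygdk mexo kmx bbz lpa drfgb
Hunk 2: at line 2 remove [lamk,omtz,fygdk] add [urxkb] -> 8 lines: ptysd tlhru urxkb mexo kmx bbz lpa drfgb
Hunk 3: at line 2 remove [mexo] add [kpke,khwvk,dty] -> 10 lines: ptysd tlhru urxkb kpke khwvk dty kmx bbz lpa drfgb
Hunk 4: at line 3 remove [kpke,khwvk] add [auz,gnuxp,jztm] -> 11 lines: ptysd tlhru urxkb auz gnuxp jztm dty kmx bbz lpa drfgb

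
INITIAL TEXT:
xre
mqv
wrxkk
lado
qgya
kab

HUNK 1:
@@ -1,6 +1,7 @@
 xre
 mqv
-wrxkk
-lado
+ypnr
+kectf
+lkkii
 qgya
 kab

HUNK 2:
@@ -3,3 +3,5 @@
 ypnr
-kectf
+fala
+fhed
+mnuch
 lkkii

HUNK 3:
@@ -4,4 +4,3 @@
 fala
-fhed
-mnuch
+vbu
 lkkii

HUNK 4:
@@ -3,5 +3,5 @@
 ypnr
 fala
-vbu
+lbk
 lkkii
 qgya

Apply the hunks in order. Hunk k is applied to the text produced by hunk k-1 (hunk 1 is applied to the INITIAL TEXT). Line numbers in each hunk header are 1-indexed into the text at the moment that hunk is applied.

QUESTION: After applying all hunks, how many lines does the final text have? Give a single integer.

Hunk 1: at line 1 remove [wrxkk,lado] add [ypnr,kectf,lkkii] -> 7 lines: xre mqv ypnr kectf lkkii qgya kab
Hunk 2: at line 3 remove [kectf] add [fala,fhed,mnuch] -> 9 lines: xre mqv ypnr fala fhed mnuch lkkii qgya kab
Hunk 3: at line 4 remove [fhed,mnuch] add [vbu] -> 8 lines: xre mqv ypnr fala vbu lkkii qgya kab
Hunk 4: at line 3 remove [vbu] add [lbk] -> 8 lines: xre mqv ypnr fala lbk lkkii qgya kab
Final line count: 8

Answer: 8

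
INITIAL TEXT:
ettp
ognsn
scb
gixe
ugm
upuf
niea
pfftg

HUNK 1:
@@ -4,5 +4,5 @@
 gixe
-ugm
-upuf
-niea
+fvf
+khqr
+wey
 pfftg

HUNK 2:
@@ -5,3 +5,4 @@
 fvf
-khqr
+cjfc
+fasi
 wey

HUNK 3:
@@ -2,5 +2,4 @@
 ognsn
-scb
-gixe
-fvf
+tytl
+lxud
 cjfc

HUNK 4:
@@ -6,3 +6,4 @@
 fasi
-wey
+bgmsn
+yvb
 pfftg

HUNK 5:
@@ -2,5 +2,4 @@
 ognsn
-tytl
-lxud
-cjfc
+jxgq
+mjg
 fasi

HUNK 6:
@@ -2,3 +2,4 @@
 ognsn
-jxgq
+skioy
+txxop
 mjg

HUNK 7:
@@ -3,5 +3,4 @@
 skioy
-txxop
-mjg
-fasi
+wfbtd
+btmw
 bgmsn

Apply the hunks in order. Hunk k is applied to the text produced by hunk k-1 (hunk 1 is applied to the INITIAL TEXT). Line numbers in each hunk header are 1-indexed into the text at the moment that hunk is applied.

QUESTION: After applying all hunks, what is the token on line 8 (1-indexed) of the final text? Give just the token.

Hunk 1: at line 4 remove [ugm,upuf,niea] add [fvf,khqr,wey] -> 8 lines: ettp ognsn scb gixe fvf khqr wey pfftg
Hunk 2: at line 5 remove [khqr] add [cjfc,fasi] -> 9 lines: ettp ognsn scb gixe fvf cjfc fasi wey pfftg
Hunk 3: at line 2 remove [scb,gixe,fvf] add [tytl,lxud] -> 8 lines: ettp ognsn tytl lxud cjfc fasi wey pfftg
Hunk 4: at line 6 remove [wey] add [bgmsn,yvb] -> 9 lines: ettp ognsn tytl lxud cjfc fasi bgmsn yvb pfftg
Hunk 5: at line 2 remove [tytl,lxud,cjfc] add [jxgq,mjg] -> 8 lines: ettp ognsn jxgq mjg fasi bgmsn yvb pfftg
Hunk 6: at line 2 remove [jxgq] add [skioy,txxop] -> 9 lines: ettp ognsn skioy txxop mjg fasi bgmsn yvb pfftg
Hunk 7: at line 3 remove [txxop,mjg,fasi] add [wfbtd,btmw] -> 8 lines: ettp ognsn skioy wfbtd btmw bgmsn yvb pfftg
Final line 8: pfftg

Answer: pfftg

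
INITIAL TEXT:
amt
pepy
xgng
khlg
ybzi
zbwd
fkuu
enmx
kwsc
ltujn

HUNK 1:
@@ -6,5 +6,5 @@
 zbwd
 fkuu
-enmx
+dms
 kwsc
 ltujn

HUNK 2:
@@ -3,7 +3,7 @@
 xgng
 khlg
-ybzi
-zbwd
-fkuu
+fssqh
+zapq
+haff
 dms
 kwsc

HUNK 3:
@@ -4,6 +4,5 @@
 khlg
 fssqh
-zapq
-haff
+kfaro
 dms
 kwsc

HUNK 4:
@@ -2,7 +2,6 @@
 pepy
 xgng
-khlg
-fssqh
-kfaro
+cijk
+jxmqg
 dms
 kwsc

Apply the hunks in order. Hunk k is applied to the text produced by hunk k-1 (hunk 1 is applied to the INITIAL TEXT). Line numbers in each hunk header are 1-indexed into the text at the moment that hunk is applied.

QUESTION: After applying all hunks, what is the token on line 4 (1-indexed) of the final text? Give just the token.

Answer: cijk

Derivation:
Hunk 1: at line 6 remove [enmx] add [dms] -> 10 lines: amt pepy xgng khlg ybzi zbwd fkuu dms kwsc ltujn
Hunk 2: at line 3 remove [ybzi,zbwd,fkuu] add [fssqh,zapq,haff] -> 10 lines: amt pepy xgng khlg fssqh zapq haff dms kwsc ltujn
Hunk 3: at line 4 remove [zapq,haff] add [kfaro] -> 9 lines: amt pepy xgng khlg fssqh kfaro dms kwsc ltujn
Hunk 4: at line 2 remove [khlg,fssqh,kfaro] add [cijk,jxmqg] -> 8 lines: amt pepy xgng cijk jxmqg dms kwsc ltujn
Final line 4: cijk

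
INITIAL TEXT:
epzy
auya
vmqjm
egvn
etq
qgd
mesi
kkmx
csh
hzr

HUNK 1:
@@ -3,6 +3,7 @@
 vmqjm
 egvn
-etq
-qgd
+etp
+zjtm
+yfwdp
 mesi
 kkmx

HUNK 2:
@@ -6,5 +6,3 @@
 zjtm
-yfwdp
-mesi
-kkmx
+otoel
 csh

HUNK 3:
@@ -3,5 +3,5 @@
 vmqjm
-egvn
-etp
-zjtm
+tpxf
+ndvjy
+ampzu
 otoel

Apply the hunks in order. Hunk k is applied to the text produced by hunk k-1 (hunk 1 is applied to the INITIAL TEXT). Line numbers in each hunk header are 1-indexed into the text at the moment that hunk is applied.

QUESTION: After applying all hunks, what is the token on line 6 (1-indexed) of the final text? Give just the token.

Answer: ampzu

Derivation:
Hunk 1: at line 3 remove [etq,qgd] add [etp,zjtm,yfwdp] -> 11 lines: epzy auya vmqjm egvn etp zjtm yfwdp mesi kkmx csh hzr
Hunk 2: at line 6 remove [yfwdp,mesi,kkmx] add [otoel] -> 9 lines: epzy auya vmqjm egvn etp zjtm otoel csh hzr
Hunk 3: at line 3 remove [egvn,etp,zjtm] add [tpxf,ndvjy,ampzu] -> 9 lines: epzy auya vmqjm tpxf ndvjy ampzu otoel csh hzr
Final line 6: ampzu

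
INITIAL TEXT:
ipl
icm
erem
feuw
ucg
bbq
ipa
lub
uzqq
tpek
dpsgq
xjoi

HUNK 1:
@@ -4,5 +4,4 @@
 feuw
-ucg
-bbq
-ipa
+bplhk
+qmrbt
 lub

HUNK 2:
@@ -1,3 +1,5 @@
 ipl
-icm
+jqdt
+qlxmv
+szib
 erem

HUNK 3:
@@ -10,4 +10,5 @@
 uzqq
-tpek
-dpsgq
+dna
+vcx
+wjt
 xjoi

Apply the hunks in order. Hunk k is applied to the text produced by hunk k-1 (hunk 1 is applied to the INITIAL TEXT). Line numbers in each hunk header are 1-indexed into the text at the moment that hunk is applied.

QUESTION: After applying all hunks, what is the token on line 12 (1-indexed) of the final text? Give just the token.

Answer: vcx

Derivation:
Hunk 1: at line 4 remove [ucg,bbq,ipa] add [bplhk,qmrbt] -> 11 lines: ipl icm erem feuw bplhk qmrbt lub uzqq tpek dpsgq xjoi
Hunk 2: at line 1 remove [icm] add [jqdt,qlxmv,szib] -> 13 lines: ipl jqdt qlxmv szib erem feuw bplhk qmrbt lub uzqq tpek dpsgq xjoi
Hunk 3: at line 10 remove [tpek,dpsgq] add [dna,vcx,wjt] -> 14 lines: ipl jqdt qlxmv szib erem feuw bplhk qmrbt lub uzqq dna vcx wjt xjoi
Final line 12: vcx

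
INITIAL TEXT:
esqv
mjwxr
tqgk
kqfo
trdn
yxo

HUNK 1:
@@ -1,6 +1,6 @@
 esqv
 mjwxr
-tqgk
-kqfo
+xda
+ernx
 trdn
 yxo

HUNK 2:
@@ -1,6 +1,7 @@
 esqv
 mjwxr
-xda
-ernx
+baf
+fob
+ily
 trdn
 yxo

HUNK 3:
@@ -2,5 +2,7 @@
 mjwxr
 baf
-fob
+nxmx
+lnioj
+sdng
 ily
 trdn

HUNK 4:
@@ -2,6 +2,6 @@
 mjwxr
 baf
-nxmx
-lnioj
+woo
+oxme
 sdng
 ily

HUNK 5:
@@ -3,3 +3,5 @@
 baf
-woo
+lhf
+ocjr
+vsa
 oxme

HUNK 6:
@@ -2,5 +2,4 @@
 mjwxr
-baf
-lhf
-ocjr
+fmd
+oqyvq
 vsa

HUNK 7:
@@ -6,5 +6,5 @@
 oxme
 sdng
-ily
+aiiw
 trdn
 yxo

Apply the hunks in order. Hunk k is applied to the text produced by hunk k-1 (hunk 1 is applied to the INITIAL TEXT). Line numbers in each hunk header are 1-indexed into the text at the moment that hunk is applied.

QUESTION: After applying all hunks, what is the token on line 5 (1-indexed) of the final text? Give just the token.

Answer: vsa

Derivation:
Hunk 1: at line 1 remove [tqgk,kqfo] add [xda,ernx] -> 6 lines: esqv mjwxr xda ernx trdn yxo
Hunk 2: at line 1 remove [xda,ernx] add [baf,fob,ily] -> 7 lines: esqv mjwxr baf fob ily trdn yxo
Hunk 3: at line 2 remove [fob] add [nxmx,lnioj,sdng] -> 9 lines: esqv mjwxr baf nxmx lnioj sdng ily trdn yxo
Hunk 4: at line 2 remove [nxmx,lnioj] add [woo,oxme] -> 9 lines: esqv mjwxr baf woo oxme sdng ily trdn yxo
Hunk 5: at line 3 remove [woo] add [lhf,ocjr,vsa] -> 11 lines: esqv mjwxr baf lhf ocjr vsa oxme sdng ily trdn yxo
Hunk 6: at line 2 remove [baf,lhf,ocjr] add [fmd,oqyvq] -> 10 lines: esqv mjwxr fmd oqyvq vsa oxme sdng ily trdn yxo
Hunk 7: at line 6 remove [ily] add [aiiw] -> 10 lines: esqv mjwxr fmd oqyvq vsa oxme sdng aiiw trdn yxo
Final line 5: vsa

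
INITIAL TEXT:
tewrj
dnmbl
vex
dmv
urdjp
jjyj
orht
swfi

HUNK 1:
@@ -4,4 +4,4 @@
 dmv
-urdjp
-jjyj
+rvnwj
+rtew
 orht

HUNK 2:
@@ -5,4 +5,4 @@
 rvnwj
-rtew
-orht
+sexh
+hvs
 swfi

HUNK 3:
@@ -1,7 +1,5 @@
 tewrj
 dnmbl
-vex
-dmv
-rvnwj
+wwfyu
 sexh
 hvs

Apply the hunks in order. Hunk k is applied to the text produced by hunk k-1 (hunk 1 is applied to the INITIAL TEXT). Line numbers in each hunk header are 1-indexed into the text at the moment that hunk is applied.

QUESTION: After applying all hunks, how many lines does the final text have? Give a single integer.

Answer: 6

Derivation:
Hunk 1: at line 4 remove [urdjp,jjyj] add [rvnwj,rtew] -> 8 lines: tewrj dnmbl vex dmv rvnwj rtew orht swfi
Hunk 2: at line 5 remove [rtew,orht] add [sexh,hvs] -> 8 lines: tewrj dnmbl vex dmv rvnwj sexh hvs swfi
Hunk 3: at line 1 remove [vex,dmv,rvnwj] add [wwfyu] -> 6 lines: tewrj dnmbl wwfyu sexh hvs swfi
Final line count: 6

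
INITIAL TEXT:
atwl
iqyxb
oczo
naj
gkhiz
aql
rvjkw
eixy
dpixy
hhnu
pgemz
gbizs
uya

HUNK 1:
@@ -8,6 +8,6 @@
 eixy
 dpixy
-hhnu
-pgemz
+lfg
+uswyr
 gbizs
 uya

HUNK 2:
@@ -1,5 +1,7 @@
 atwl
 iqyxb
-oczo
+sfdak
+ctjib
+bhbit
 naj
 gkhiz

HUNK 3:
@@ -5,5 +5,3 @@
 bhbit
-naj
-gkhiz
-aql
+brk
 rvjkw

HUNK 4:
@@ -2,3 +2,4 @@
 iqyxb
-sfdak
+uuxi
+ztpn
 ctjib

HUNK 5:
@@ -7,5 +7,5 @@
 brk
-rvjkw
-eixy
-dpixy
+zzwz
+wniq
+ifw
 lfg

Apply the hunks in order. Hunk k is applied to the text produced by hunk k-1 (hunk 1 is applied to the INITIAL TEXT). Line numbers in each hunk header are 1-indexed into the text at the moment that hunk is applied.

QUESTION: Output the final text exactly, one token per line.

Answer: atwl
iqyxb
uuxi
ztpn
ctjib
bhbit
brk
zzwz
wniq
ifw
lfg
uswyr
gbizs
uya

Derivation:
Hunk 1: at line 8 remove [hhnu,pgemz] add [lfg,uswyr] -> 13 lines: atwl iqyxb oczo naj gkhiz aql rvjkw eixy dpixy lfg uswyr gbizs uya
Hunk 2: at line 1 remove [oczo] add [sfdak,ctjib,bhbit] -> 15 lines: atwl iqyxb sfdak ctjib bhbit naj gkhiz aql rvjkw eixy dpixy lfg uswyr gbizs uya
Hunk 3: at line 5 remove [naj,gkhiz,aql] add [brk] -> 13 lines: atwl iqyxb sfdak ctjib bhbit brk rvjkw eixy dpixy lfg uswyr gbizs uya
Hunk 4: at line 2 remove [sfdak] add [uuxi,ztpn] -> 14 lines: atwl iqyxb uuxi ztpn ctjib bhbit brk rvjkw eixy dpixy lfg uswyr gbizs uya
Hunk 5: at line 7 remove [rvjkw,eixy,dpixy] add [zzwz,wniq,ifw] -> 14 lines: atwl iqyxb uuxi ztpn ctjib bhbit brk zzwz wniq ifw lfg uswyr gbizs uya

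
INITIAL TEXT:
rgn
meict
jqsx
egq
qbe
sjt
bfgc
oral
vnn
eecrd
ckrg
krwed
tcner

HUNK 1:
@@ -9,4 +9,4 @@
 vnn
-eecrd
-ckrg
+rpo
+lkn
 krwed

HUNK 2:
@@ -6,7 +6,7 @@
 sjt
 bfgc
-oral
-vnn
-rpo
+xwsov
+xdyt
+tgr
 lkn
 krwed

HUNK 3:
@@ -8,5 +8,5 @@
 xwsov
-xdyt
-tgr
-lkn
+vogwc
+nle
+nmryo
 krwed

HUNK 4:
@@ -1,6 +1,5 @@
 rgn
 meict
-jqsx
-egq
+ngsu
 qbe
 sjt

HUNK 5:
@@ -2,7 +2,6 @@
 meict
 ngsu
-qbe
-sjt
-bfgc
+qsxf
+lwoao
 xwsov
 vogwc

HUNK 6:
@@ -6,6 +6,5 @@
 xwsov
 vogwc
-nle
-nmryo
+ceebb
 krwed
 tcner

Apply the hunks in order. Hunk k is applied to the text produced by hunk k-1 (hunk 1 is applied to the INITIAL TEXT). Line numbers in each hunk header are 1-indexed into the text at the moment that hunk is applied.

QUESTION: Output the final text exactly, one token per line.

Hunk 1: at line 9 remove [eecrd,ckrg] add [rpo,lkn] -> 13 lines: rgn meict jqsx egq qbe sjt bfgc oral vnn rpo lkn krwed tcner
Hunk 2: at line 6 remove [oral,vnn,rpo] add [xwsov,xdyt,tgr] -> 13 lines: rgn meict jqsx egq qbe sjt bfgc xwsov xdyt tgr lkn krwed tcner
Hunk 3: at line 8 remove [xdyt,tgr,lkn] add [vogwc,nle,nmryo] -> 13 lines: rgn meict jqsx egq qbe sjt bfgc xwsov vogwc nle nmryo krwed tcner
Hunk 4: at line 1 remove [jqsx,egq] add [ngsu] -> 12 lines: rgn meict ngsu qbe sjt bfgc xwsov vogwc nle nmryo krwed tcner
Hunk 5: at line 2 remove [qbe,sjt,bfgc] add [qsxf,lwoao] -> 11 lines: rgn meict ngsu qsxf lwoao xwsov vogwc nle nmryo krwed tcner
Hunk 6: at line 6 remove [nle,nmryo] add [ceebb] -> 10 lines: rgn meict ngsu qsxf lwoao xwsov vogwc ceebb krwed tcner

Answer: rgn
meict
ngsu
qsxf
lwoao
xwsov
vogwc
ceebb
krwed
tcner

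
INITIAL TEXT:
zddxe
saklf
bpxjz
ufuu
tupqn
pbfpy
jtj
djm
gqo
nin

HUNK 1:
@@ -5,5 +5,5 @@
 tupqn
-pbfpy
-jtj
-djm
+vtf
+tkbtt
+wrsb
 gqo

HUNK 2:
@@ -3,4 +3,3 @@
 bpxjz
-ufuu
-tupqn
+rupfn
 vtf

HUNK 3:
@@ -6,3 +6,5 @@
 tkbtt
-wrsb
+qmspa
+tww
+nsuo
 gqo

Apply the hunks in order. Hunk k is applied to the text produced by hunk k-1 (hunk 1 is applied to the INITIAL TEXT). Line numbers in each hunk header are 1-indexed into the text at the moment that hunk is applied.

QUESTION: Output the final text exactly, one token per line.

Hunk 1: at line 5 remove [pbfpy,jtj,djm] add [vtf,tkbtt,wrsb] -> 10 lines: zddxe saklf bpxjz ufuu tupqn vtf tkbtt wrsb gqo nin
Hunk 2: at line 3 remove [ufuu,tupqn] add [rupfn] -> 9 lines: zddxe saklf bpxjz rupfn vtf tkbtt wrsb gqo nin
Hunk 3: at line 6 remove [wrsb] add [qmspa,tww,nsuo] -> 11 lines: zddxe saklf bpxjz rupfn vtf tkbtt qmspa tww nsuo gqo nin

Answer: zddxe
saklf
bpxjz
rupfn
vtf
tkbtt
qmspa
tww
nsuo
gqo
nin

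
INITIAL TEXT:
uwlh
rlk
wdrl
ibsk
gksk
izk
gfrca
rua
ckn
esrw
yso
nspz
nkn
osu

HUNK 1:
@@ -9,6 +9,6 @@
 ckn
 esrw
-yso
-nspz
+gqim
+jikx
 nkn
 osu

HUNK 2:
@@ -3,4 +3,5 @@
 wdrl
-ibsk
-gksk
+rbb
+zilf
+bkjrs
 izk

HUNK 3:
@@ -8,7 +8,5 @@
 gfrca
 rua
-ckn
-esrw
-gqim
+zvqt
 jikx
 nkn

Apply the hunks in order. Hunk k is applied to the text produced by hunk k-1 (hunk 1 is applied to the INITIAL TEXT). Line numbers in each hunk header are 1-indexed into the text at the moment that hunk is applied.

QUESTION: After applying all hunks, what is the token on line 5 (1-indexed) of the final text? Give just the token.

Hunk 1: at line 9 remove [yso,nspz] add [gqim,jikx] -> 14 lines: uwlh rlk wdrl ibsk gksk izk gfrca rua ckn esrw gqim jikx nkn osu
Hunk 2: at line 3 remove [ibsk,gksk] add [rbb,zilf,bkjrs] -> 15 lines: uwlh rlk wdrl rbb zilf bkjrs izk gfrca rua ckn esrw gqim jikx nkn osu
Hunk 3: at line 8 remove [ckn,esrw,gqim] add [zvqt] -> 13 lines: uwlh rlk wdrl rbb zilf bkjrs izk gfrca rua zvqt jikx nkn osu
Final line 5: zilf

Answer: zilf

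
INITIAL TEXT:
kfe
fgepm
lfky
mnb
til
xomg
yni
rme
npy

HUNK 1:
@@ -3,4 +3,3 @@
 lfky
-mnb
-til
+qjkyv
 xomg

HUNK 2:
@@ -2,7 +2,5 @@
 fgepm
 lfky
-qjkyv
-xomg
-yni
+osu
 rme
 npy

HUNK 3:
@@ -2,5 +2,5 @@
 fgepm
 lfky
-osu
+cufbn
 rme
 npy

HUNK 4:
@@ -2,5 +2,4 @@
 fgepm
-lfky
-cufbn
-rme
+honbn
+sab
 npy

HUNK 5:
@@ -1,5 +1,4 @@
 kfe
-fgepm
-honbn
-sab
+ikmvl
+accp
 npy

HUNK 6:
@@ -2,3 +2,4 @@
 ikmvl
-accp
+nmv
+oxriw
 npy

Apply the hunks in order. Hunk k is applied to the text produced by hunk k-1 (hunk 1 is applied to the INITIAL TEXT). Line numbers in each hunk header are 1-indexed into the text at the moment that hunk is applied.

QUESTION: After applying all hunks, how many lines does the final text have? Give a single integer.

Hunk 1: at line 3 remove [mnb,til] add [qjkyv] -> 8 lines: kfe fgepm lfky qjkyv xomg yni rme npy
Hunk 2: at line 2 remove [qjkyv,xomg,yni] add [osu] -> 6 lines: kfe fgepm lfky osu rme npy
Hunk 3: at line 2 remove [osu] add [cufbn] -> 6 lines: kfe fgepm lfky cufbn rme npy
Hunk 4: at line 2 remove [lfky,cufbn,rme] add [honbn,sab] -> 5 lines: kfe fgepm honbn sab npy
Hunk 5: at line 1 remove [fgepm,honbn,sab] add [ikmvl,accp] -> 4 lines: kfe ikmvl accp npy
Hunk 6: at line 2 remove [accp] add [nmv,oxriw] -> 5 lines: kfe ikmvl nmv oxriw npy
Final line count: 5

Answer: 5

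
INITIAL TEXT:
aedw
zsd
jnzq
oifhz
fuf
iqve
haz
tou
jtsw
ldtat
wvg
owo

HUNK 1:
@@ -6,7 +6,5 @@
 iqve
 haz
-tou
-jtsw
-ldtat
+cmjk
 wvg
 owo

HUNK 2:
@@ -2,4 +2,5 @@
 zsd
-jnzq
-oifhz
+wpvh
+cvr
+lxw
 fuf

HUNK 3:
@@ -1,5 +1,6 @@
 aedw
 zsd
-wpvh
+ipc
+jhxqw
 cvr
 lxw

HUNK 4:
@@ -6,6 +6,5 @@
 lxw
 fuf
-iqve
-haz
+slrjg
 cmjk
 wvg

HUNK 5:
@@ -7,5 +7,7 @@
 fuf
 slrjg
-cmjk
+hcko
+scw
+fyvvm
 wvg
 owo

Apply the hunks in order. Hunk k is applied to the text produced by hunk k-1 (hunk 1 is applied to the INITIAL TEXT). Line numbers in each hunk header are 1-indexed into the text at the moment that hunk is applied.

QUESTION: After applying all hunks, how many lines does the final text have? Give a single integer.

Answer: 13

Derivation:
Hunk 1: at line 6 remove [tou,jtsw,ldtat] add [cmjk] -> 10 lines: aedw zsd jnzq oifhz fuf iqve haz cmjk wvg owo
Hunk 2: at line 2 remove [jnzq,oifhz] add [wpvh,cvr,lxw] -> 11 lines: aedw zsd wpvh cvr lxw fuf iqve haz cmjk wvg owo
Hunk 3: at line 1 remove [wpvh] add [ipc,jhxqw] -> 12 lines: aedw zsd ipc jhxqw cvr lxw fuf iqve haz cmjk wvg owo
Hunk 4: at line 6 remove [iqve,haz] add [slrjg] -> 11 lines: aedw zsd ipc jhxqw cvr lxw fuf slrjg cmjk wvg owo
Hunk 5: at line 7 remove [cmjk] add [hcko,scw,fyvvm] -> 13 lines: aedw zsd ipc jhxqw cvr lxw fuf slrjg hcko scw fyvvm wvg owo
Final line count: 13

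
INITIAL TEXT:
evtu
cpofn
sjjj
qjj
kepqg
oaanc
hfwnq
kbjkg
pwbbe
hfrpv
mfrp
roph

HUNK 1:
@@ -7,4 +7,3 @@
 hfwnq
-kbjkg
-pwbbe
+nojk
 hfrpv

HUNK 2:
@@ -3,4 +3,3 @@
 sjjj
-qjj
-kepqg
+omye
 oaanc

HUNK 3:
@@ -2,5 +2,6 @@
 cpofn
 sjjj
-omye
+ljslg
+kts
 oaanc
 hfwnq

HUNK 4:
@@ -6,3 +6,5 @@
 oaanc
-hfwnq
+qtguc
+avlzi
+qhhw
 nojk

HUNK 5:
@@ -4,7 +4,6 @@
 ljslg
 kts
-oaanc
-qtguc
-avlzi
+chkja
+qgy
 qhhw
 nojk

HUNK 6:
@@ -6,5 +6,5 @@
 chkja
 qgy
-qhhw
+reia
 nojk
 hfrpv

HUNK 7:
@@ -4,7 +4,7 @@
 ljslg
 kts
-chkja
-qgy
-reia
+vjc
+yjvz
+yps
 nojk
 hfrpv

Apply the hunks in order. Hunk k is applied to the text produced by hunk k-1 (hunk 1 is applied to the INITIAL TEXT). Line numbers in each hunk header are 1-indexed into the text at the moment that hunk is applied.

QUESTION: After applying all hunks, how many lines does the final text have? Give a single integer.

Hunk 1: at line 7 remove [kbjkg,pwbbe] add [nojk] -> 11 lines: evtu cpofn sjjj qjj kepqg oaanc hfwnq nojk hfrpv mfrp roph
Hunk 2: at line 3 remove [qjj,kepqg] add [omye] -> 10 lines: evtu cpofn sjjj omye oaanc hfwnq nojk hfrpv mfrp roph
Hunk 3: at line 2 remove [omye] add [ljslg,kts] -> 11 lines: evtu cpofn sjjj ljslg kts oaanc hfwnq nojk hfrpv mfrp roph
Hunk 4: at line 6 remove [hfwnq] add [qtguc,avlzi,qhhw] -> 13 lines: evtu cpofn sjjj ljslg kts oaanc qtguc avlzi qhhw nojk hfrpv mfrp roph
Hunk 5: at line 4 remove [oaanc,qtguc,avlzi] add [chkja,qgy] -> 12 lines: evtu cpofn sjjj ljslg kts chkja qgy qhhw nojk hfrpv mfrp roph
Hunk 6: at line 6 remove [qhhw] add [reia] -> 12 lines: evtu cpofn sjjj ljslg kts chkja qgy reia nojk hfrpv mfrp roph
Hunk 7: at line 4 remove [chkja,qgy,reia] add [vjc,yjvz,yps] -> 12 lines: evtu cpofn sjjj ljslg kts vjc yjvz yps nojk hfrpv mfrp roph
Final line count: 12

Answer: 12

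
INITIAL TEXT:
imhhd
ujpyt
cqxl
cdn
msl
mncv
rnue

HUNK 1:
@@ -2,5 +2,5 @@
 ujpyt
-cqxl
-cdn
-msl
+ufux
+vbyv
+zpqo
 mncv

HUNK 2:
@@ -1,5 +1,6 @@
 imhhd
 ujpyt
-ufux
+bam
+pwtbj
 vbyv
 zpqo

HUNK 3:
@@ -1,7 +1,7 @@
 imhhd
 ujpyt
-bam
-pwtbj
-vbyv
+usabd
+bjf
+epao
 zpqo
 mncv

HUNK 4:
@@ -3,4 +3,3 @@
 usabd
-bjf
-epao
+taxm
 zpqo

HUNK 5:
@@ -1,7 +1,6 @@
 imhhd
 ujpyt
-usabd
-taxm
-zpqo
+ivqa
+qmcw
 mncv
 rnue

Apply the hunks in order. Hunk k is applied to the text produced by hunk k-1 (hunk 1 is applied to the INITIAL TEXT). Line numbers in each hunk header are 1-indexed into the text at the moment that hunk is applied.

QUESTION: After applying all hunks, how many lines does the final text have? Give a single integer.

Answer: 6

Derivation:
Hunk 1: at line 2 remove [cqxl,cdn,msl] add [ufux,vbyv,zpqo] -> 7 lines: imhhd ujpyt ufux vbyv zpqo mncv rnue
Hunk 2: at line 1 remove [ufux] add [bam,pwtbj] -> 8 lines: imhhd ujpyt bam pwtbj vbyv zpqo mncv rnue
Hunk 3: at line 1 remove [bam,pwtbj,vbyv] add [usabd,bjf,epao] -> 8 lines: imhhd ujpyt usabd bjf epao zpqo mncv rnue
Hunk 4: at line 3 remove [bjf,epao] add [taxm] -> 7 lines: imhhd ujpyt usabd taxm zpqo mncv rnue
Hunk 5: at line 1 remove [usabd,taxm,zpqo] add [ivqa,qmcw] -> 6 lines: imhhd ujpyt ivqa qmcw mncv rnue
Final line count: 6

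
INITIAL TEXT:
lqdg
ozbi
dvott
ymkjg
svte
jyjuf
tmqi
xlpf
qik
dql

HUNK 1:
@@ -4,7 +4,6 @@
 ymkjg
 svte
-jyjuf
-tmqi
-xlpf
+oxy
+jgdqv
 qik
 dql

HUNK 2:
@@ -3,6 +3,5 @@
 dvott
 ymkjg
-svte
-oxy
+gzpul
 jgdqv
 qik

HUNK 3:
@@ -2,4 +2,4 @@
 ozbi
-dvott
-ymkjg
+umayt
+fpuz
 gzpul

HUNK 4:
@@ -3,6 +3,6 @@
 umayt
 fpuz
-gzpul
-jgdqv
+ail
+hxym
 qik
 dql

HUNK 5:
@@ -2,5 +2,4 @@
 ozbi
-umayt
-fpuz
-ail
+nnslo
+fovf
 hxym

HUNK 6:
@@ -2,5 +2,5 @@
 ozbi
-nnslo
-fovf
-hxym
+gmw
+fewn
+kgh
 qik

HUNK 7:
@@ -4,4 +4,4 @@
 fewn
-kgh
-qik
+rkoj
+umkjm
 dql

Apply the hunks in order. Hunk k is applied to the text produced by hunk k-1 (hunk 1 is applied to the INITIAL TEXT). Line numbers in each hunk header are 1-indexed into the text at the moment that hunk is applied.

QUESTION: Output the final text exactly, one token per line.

Answer: lqdg
ozbi
gmw
fewn
rkoj
umkjm
dql

Derivation:
Hunk 1: at line 4 remove [jyjuf,tmqi,xlpf] add [oxy,jgdqv] -> 9 lines: lqdg ozbi dvott ymkjg svte oxy jgdqv qik dql
Hunk 2: at line 3 remove [svte,oxy] add [gzpul] -> 8 lines: lqdg ozbi dvott ymkjg gzpul jgdqv qik dql
Hunk 3: at line 2 remove [dvott,ymkjg] add [umayt,fpuz] -> 8 lines: lqdg ozbi umayt fpuz gzpul jgdqv qik dql
Hunk 4: at line 3 remove [gzpul,jgdqv] add [ail,hxym] -> 8 lines: lqdg ozbi umayt fpuz ail hxym qik dql
Hunk 5: at line 2 remove [umayt,fpuz,ail] add [nnslo,fovf] -> 7 lines: lqdg ozbi nnslo fovf hxym qik dql
Hunk 6: at line 2 remove [nnslo,fovf,hxym] add [gmw,fewn,kgh] -> 7 lines: lqdg ozbi gmw fewn kgh qik dql
Hunk 7: at line 4 remove [kgh,qik] add [rkoj,umkjm] -> 7 lines: lqdg ozbi gmw fewn rkoj umkjm dql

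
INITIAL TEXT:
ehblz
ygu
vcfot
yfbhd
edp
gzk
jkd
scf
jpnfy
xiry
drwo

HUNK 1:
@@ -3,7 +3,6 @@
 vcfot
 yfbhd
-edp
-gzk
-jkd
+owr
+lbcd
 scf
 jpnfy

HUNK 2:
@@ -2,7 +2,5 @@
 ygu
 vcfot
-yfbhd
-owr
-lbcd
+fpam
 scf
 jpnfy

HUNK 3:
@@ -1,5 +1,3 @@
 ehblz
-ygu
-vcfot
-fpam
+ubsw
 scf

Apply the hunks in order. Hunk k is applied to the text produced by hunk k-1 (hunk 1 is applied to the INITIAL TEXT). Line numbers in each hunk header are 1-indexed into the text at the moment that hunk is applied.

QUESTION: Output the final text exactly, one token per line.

Answer: ehblz
ubsw
scf
jpnfy
xiry
drwo

Derivation:
Hunk 1: at line 3 remove [edp,gzk,jkd] add [owr,lbcd] -> 10 lines: ehblz ygu vcfot yfbhd owr lbcd scf jpnfy xiry drwo
Hunk 2: at line 2 remove [yfbhd,owr,lbcd] add [fpam] -> 8 lines: ehblz ygu vcfot fpam scf jpnfy xiry drwo
Hunk 3: at line 1 remove [ygu,vcfot,fpam] add [ubsw] -> 6 lines: ehblz ubsw scf jpnfy xiry drwo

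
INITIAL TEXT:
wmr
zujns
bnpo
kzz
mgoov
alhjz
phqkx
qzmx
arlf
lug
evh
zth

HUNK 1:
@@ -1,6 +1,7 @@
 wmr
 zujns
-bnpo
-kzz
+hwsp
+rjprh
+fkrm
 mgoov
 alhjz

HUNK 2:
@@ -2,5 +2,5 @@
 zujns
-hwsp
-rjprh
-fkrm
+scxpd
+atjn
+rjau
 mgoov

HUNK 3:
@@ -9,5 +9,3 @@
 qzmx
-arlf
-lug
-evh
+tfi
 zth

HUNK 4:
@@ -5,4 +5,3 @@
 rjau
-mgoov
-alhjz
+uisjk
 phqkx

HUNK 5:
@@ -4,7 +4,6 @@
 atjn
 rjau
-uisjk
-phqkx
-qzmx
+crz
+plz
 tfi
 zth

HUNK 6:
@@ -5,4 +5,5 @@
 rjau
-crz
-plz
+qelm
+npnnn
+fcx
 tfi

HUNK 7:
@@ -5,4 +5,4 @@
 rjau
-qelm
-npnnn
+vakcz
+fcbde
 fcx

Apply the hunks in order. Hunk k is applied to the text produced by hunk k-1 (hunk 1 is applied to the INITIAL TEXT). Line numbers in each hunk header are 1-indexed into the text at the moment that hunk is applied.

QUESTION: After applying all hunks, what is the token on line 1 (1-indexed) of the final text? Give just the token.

Hunk 1: at line 1 remove [bnpo,kzz] add [hwsp,rjprh,fkrm] -> 13 lines: wmr zujns hwsp rjprh fkrm mgoov alhjz phqkx qzmx arlf lug evh zth
Hunk 2: at line 2 remove [hwsp,rjprh,fkrm] add [scxpd,atjn,rjau] -> 13 lines: wmr zujns scxpd atjn rjau mgoov alhjz phqkx qzmx arlf lug evh zth
Hunk 3: at line 9 remove [arlf,lug,evh] add [tfi] -> 11 lines: wmr zujns scxpd atjn rjau mgoov alhjz phqkx qzmx tfi zth
Hunk 4: at line 5 remove [mgoov,alhjz] add [uisjk] -> 10 lines: wmr zujns scxpd atjn rjau uisjk phqkx qzmx tfi zth
Hunk 5: at line 4 remove [uisjk,phqkx,qzmx] add [crz,plz] -> 9 lines: wmr zujns scxpd atjn rjau crz plz tfi zth
Hunk 6: at line 5 remove [crz,plz] add [qelm,npnnn,fcx] -> 10 lines: wmr zujns scxpd atjn rjau qelm npnnn fcx tfi zth
Hunk 7: at line 5 remove [qelm,npnnn] add [vakcz,fcbde] -> 10 lines: wmr zujns scxpd atjn rjau vakcz fcbde fcx tfi zth
Final line 1: wmr

Answer: wmr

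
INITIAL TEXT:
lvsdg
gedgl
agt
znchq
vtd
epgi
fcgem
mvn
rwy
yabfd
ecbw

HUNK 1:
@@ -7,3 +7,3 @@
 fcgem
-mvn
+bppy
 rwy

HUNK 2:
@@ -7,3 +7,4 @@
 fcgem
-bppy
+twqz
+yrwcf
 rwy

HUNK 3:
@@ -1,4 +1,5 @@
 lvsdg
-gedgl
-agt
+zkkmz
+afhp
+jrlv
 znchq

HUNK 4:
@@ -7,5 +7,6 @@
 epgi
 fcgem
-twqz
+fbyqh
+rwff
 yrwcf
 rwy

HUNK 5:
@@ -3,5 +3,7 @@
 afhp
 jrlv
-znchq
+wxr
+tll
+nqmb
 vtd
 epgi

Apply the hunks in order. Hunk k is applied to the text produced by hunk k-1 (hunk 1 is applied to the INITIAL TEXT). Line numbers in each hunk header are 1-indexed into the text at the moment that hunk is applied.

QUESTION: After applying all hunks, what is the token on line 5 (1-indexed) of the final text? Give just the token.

Hunk 1: at line 7 remove [mvn] add [bppy] -> 11 lines: lvsdg gedgl agt znchq vtd epgi fcgem bppy rwy yabfd ecbw
Hunk 2: at line 7 remove [bppy] add [twqz,yrwcf] -> 12 lines: lvsdg gedgl agt znchq vtd epgi fcgem twqz yrwcf rwy yabfd ecbw
Hunk 3: at line 1 remove [gedgl,agt] add [zkkmz,afhp,jrlv] -> 13 lines: lvsdg zkkmz afhp jrlv znchq vtd epgi fcgem twqz yrwcf rwy yabfd ecbw
Hunk 4: at line 7 remove [twqz] add [fbyqh,rwff] -> 14 lines: lvsdg zkkmz afhp jrlv znchq vtd epgi fcgem fbyqh rwff yrwcf rwy yabfd ecbw
Hunk 5: at line 3 remove [znchq] add [wxr,tll,nqmb] -> 16 lines: lvsdg zkkmz afhp jrlv wxr tll nqmb vtd epgi fcgem fbyqh rwff yrwcf rwy yabfd ecbw
Final line 5: wxr

Answer: wxr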